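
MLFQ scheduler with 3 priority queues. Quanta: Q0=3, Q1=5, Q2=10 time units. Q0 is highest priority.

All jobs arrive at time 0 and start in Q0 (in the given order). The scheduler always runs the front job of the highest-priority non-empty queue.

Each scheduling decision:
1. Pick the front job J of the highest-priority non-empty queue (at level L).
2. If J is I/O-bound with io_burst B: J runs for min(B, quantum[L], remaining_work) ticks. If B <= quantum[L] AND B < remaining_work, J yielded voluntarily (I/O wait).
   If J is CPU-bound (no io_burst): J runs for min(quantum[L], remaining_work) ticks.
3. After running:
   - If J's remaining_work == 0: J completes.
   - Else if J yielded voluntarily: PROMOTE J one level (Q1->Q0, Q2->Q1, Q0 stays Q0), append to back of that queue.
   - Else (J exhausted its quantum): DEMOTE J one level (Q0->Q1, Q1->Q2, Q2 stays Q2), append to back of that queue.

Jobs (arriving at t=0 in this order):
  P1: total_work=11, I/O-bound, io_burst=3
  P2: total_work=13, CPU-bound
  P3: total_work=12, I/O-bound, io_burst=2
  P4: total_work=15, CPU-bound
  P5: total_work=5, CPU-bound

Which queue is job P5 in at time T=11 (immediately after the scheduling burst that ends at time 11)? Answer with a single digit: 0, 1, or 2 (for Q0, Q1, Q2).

Answer: 0

Derivation:
t=0-3: P1@Q0 runs 3, rem=8, I/O yield, promote→Q0. Q0=[P2,P3,P4,P5,P1] Q1=[] Q2=[]
t=3-6: P2@Q0 runs 3, rem=10, quantum used, demote→Q1. Q0=[P3,P4,P5,P1] Q1=[P2] Q2=[]
t=6-8: P3@Q0 runs 2, rem=10, I/O yield, promote→Q0. Q0=[P4,P5,P1,P3] Q1=[P2] Q2=[]
t=8-11: P4@Q0 runs 3, rem=12, quantum used, demote→Q1. Q0=[P5,P1,P3] Q1=[P2,P4] Q2=[]
t=11-14: P5@Q0 runs 3, rem=2, quantum used, demote→Q1. Q0=[P1,P3] Q1=[P2,P4,P5] Q2=[]
t=14-17: P1@Q0 runs 3, rem=5, I/O yield, promote→Q0. Q0=[P3,P1] Q1=[P2,P4,P5] Q2=[]
t=17-19: P3@Q0 runs 2, rem=8, I/O yield, promote→Q0. Q0=[P1,P3] Q1=[P2,P4,P5] Q2=[]
t=19-22: P1@Q0 runs 3, rem=2, I/O yield, promote→Q0. Q0=[P3,P1] Q1=[P2,P4,P5] Q2=[]
t=22-24: P3@Q0 runs 2, rem=6, I/O yield, promote→Q0. Q0=[P1,P3] Q1=[P2,P4,P5] Q2=[]
t=24-26: P1@Q0 runs 2, rem=0, completes. Q0=[P3] Q1=[P2,P4,P5] Q2=[]
t=26-28: P3@Q0 runs 2, rem=4, I/O yield, promote→Q0. Q0=[P3] Q1=[P2,P4,P5] Q2=[]
t=28-30: P3@Q0 runs 2, rem=2, I/O yield, promote→Q0. Q0=[P3] Q1=[P2,P4,P5] Q2=[]
t=30-32: P3@Q0 runs 2, rem=0, completes. Q0=[] Q1=[P2,P4,P5] Q2=[]
t=32-37: P2@Q1 runs 5, rem=5, quantum used, demote→Q2. Q0=[] Q1=[P4,P5] Q2=[P2]
t=37-42: P4@Q1 runs 5, rem=7, quantum used, demote→Q2. Q0=[] Q1=[P5] Q2=[P2,P4]
t=42-44: P5@Q1 runs 2, rem=0, completes. Q0=[] Q1=[] Q2=[P2,P4]
t=44-49: P2@Q2 runs 5, rem=0, completes. Q0=[] Q1=[] Q2=[P4]
t=49-56: P4@Q2 runs 7, rem=0, completes. Q0=[] Q1=[] Q2=[]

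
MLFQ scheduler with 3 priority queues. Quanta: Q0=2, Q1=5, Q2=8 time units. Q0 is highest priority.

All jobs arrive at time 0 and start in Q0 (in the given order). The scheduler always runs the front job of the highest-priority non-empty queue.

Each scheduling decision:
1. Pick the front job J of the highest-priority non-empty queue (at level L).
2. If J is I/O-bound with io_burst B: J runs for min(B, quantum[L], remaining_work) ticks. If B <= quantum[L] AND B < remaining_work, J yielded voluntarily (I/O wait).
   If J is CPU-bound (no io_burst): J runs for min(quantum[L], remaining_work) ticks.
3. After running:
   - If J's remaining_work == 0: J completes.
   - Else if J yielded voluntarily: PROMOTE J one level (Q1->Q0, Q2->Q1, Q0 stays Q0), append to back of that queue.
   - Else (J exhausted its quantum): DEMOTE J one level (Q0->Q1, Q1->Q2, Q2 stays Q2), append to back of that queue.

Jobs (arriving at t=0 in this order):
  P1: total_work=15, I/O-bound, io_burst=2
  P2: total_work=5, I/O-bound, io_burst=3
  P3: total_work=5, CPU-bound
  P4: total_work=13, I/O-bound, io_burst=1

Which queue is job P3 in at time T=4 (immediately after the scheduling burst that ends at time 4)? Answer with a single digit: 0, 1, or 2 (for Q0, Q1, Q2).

Answer: 0

Derivation:
t=0-2: P1@Q0 runs 2, rem=13, I/O yield, promote→Q0. Q0=[P2,P3,P4,P1] Q1=[] Q2=[]
t=2-4: P2@Q0 runs 2, rem=3, quantum used, demote→Q1. Q0=[P3,P4,P1] Q1=[P2] Q2=[]
t=4-6: P3@Q0 runs 2, rem=3, quantum used, demote→Q1. Q0=[P4,P1] Q1=[P2,P3] Q2=[]
t=6-7: P4@Q0 runs 1, rem=12, I/O yield, promote→Q0. Q0=[P1,P4] Q1=[P2,P3] Q2=[]
t=7-9: P1@Q0 runs 2, rem=11, I/O yield, promote→Q0. Q0=[P4,P1] Q1=[P2,P3] Q2=[]
t=9-10: P4@Q0 runs 1, rem=11, I/O yield, promote→Q0. Q0=[P1,P4] Q1=[P2,P3] Q2=[]
t=10-12: P1@Q0 runs 2, rem=9, I/O yield, promote→Q0. Q0=[P4,P1] Q1=[P2,P3] Q2=[]
t=12-13: P4@Q0 runs 1, rem=10, I/O yield, promote→Q0. Q0=[P1,P4] Q1=[P2,P3] Q2=[]
t=13-15: P1@Q0 runs 2, rem=7, I/O yield, promote→Q0. Q0=[P4,P1] Q1=[P2,P3] Q2=[]
t=15-16: P4@Q0 runs 1, rem=9, I/O yield, promote→Q0. Q0=[P1,P4] Q1=[P2,P3] Q2=[]
t=16-18: P1@Q0 runs 2, rem=5, I/O yield, promote→Q0. Q0=[P4,P1] Q1=[P2,P3] Q2=[]
t=18-19: P4@Q0 runs 1, rem=8, I/O yield, promote→Q0. Q0=[P1,P4] Q1=[P2,P3] Q2=[]
t=19-21: P1@Q0 runs 2, rem=3, I/O yield, promote→Q0. Q0=[P4,P1] Q1=[P2,P3] Q2=[]
t=21-22: P4@Q0 runs 1, rem=7, I/O yield, promote→Q0. Q0=[P1,P4] Q1=[P2,P3] Q2=[]
t=22-24: P1@Q0 runs 2, rem=1, I/O yield, promote→Q0. Q0=[P4,P1] Q1=[P2,P3] Q2=[]
t=24-25: P4@Q0 runs 1, rem=6, I/O yield, promote→Q0. Q0=[P1,P4] Q1=[P2,P3] Q2=[]
t=25-26: P1@Q0 runs 1, rem=0, completes. Q0=[P4] Q1=[P2,P3] Q2=[]
t=26-27: P4@Q0 runs 1, rem=5, I/O yield, promote→Q0. Q0=[P4] Q1=[P2,P3] Q2=[]
t=27-28: P4@Q0 runs 1, rem=4, I/O yield, promote→Q0. Q0=[P4] Q1=[P2,P3] Q2=[]
t=28-29: P4@Q0 runs 1, rem=3, I/O yield, promote→Q0. Q0=[P4] Q1=[P2,P3] Q2=[]
t=29-30: P4@Q0 runs 1, rem=2, I/O yield, promote→Q0. Q0=[P4] Q1=[P2,P3] Q2=[]
t=30-31: P4@Q0 runs 1, rem=1, I/O yield, promote→Q0. Q0=[P4] Q1=[P2,P3] Q2=[]
t=31-32: P4@Q0 runs 1, rem=0, completes. Q0=[] Q1=[P2,P3] Q2=[]
t=32-35: P2@Q1 runs 3, rem=0, completes. Q0=[] Q1=[P3] Q2=[]
t=35-38: P3@Q1 runs 3, rem=0, completes. Q0=[] Q1=[] Q2=[]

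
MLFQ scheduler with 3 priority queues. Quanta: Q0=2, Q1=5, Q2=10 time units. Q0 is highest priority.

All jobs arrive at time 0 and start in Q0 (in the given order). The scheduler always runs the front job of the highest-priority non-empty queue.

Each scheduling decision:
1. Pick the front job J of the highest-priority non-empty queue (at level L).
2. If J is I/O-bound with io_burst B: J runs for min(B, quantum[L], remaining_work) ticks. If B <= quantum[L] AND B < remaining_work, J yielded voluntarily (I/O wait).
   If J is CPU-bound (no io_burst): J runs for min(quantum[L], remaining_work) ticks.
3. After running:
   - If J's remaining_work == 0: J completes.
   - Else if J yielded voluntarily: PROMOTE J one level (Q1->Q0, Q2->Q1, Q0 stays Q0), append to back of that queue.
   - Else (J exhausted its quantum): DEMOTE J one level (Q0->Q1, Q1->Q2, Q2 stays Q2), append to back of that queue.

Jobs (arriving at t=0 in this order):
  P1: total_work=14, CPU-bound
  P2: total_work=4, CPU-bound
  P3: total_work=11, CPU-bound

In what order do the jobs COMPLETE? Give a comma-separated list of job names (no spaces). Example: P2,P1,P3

Answer: P2,P1,P3

Derivation:
t=0-2: P1@Q0 runs 2, rem=12, quantum used, demote→Q1. Q0=[P2,P3] Q1=[P1] Q2=[]
t=2-4: P2@Q0 runs 2, rem=2, quantum used, demote→Q1. Q0=[P3] Q1=[P1,P2] Q2=[]
t=4-6: P3@Q0 runs 2, rem=9, quantum used, demote→Q1. Q0=[] Q1=[P1,P2,P3] Q2=[]
t=6-11: P1@Q1 runs 5, rem=7, quantum used, demote→Q2. Q0=[] Q1=[P2,P3] Q2=[P1]
t=11-13: P2@Q1 runs 2, rem=0, completes. Q0=[] Q1=[P3] Q2=[P1]
t=13-18: P3@Q1 runs 5, rem=4, quantum used, demote→Q2. Q0=[] Q1=[] Q2=[P1,P3]
t=18-25: P1@Q2 runs 7, rem=0, completes. Q0=[] Q1=[] Q2=[P3]
t=25-29: P3@Q2 runs 4, rem=0, completes. Q0=[] Q1=[] Q2=[]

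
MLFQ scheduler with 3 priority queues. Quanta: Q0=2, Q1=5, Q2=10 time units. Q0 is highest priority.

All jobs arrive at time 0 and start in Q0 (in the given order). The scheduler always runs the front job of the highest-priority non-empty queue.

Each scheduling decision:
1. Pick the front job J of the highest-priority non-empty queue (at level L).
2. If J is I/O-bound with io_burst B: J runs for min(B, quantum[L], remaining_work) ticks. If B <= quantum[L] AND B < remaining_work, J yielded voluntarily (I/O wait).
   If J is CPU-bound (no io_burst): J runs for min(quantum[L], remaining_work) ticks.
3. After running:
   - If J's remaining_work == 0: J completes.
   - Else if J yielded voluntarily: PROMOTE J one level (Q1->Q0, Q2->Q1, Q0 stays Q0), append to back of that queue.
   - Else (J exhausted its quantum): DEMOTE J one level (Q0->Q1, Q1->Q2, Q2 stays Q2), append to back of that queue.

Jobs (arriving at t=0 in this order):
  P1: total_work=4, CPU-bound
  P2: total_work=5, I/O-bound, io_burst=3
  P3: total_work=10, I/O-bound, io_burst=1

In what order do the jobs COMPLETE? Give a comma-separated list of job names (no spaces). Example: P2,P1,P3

t=0-2: P1@Q0 runs 2, rem=2, quantum used, demote→Q1. Q0=[P2,P3] Q1=[P1] Q2=[]
t=2-4: P2@Q0 runs 2, rem=3, quantum used, demote→Q1. Q0=[P3] Q1=[P1,P2] Q2=[]
t=4-5: P3@Q0 runs 1, rem=9, I/O yield, promote→Q0. Q0=[P3] Q1=[P1,P2] Q2=[]
t=5-6: P3@Q0 runs 1, rem=8, I/O yield, promote→Q0. Q0=[P3] Q1=[P1,P2] Q2=[]
t=6-7: P3@Q0 runs 1, rem=7, I/O yield, promote→Q0. Q0=[P3] Q1=[P1,P2] Q2=[]
t=7-8: P3@Q0 runs 1, rem=6, I/O yield, promote→Q0. Q0=[P3] Q1=[P1,P2] Q2=[]
t=8-9: P3@Q0 runs 1, rem=5, I/O yield, promote→Q0. Q0=[P3] Q1=[P1,P2] Q2=[]
t=9-10: P3@Q0 runs 1, rem=4, I/O yield, promote→Q0. Q0=[P3] Q1=[P1,P2] Q2=[]
t=10-11: P3@Q0 runs 1, rem=3, I/O yield, promote→Q0. Q0=[P3] Q1=[P1,P2] Q2=[]
t=11-12: P3@Q0 runs 1, rem=2, I/O yield, promote→Q0. Q0=[P3] Q1=[P1,P2] Q2=[]
t=12-13: P3@Q0 runs 1, rem=1, I/O yield, promote→Q0. Q0=[P3] Q1=[P1,P2] Q2=[]
t=13-14: P3@Q0 runs 1, rem=0, completes. Q0=[] Q1=[P1,P2] Q2=[]
t=14-16: P1@Q1 runs 2, rem=0, completes. Q0=[] Q1=[P2] Q2=[]
t=16-19: P2@Q1 runs 3, rem=0, completes. Q0=[] Q1=[] Q2=[]

Answer: P3,P1,P2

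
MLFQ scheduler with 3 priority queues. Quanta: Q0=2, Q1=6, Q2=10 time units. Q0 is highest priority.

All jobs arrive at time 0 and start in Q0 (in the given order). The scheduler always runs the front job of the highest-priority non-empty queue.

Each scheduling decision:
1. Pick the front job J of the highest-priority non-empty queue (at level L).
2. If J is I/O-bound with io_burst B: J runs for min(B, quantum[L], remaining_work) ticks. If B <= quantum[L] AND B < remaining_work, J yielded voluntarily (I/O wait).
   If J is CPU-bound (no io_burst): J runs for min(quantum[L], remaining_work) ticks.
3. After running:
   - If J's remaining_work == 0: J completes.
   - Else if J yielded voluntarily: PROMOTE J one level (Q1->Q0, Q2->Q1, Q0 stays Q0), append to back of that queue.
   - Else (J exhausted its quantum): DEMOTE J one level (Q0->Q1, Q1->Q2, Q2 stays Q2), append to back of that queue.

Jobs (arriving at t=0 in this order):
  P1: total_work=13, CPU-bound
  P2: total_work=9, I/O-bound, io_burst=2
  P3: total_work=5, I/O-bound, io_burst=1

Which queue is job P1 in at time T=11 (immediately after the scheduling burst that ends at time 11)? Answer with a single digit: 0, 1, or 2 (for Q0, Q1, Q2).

Answer: 1

Derivation:
t=0-2: P1@Q0 runs 2, rem=11, quantum used, demote→Q1. Q0=[P2,P3] Q1=[P1] Q2=[]
t=2-4: P2@Q0 runs 2, rem=7, I/O yield, promote→Q0. Q0=[P3,P2] Q1=[P1] Q2=[]
t=4-5: P3@Q0 runs 1, rem=4, I/O yield, promote→Q0. Q0=[P2,P3] Q1=[P1] Q2=[]
t=5-7: P2@Q0 runs 2, rem=5, I/O yield, promote→Q0. Q0=[P3,P2] Q1=[P1] Q2=[]
t=7-8: P3@Q0 runs 1, rem=3, I/O yield, promote→Q0. Q0=[P2,P3] Q1=[P1] Q2=[]
t=8-10: P2@Q0 runs 2, rem=3, I/O yield, promote→Q0. Q0=[P3,P2] Q1=[P1] Q2=[]
t=10-11: P3@Q0 runs 1, rem=2, I/O yield, promote→Q0. Q0=[P2,P3] Q1=[P1] Q2=[]
t=11-13: P2@Q0 runs 2, rem=1, I/O yield, promote→Q0. Q0=[P3,P2] Q1=[P1] Q2=[]
t=13-14: P3@Q0 runs 1, rem=1, I/O yield, promote→Q0. Q0=[P2,P3] Q1=[P1] Q2=[]
t=14-15: P2@Q0 runs 1, rem=0, completes. Q0=[P3] Q1=[P1] Q2=[]
t=15-16: P3@Q0 runs 1, rem=0, completes. Q0=[] Q1=[P1] Q2=[]
t=16-22: P1@Q1 runs 6, rem=5, quantum used, demote→Q2. Q0=[] Q1=[] Q2=[P1]
t=22-27: P1@Q2 runs 5, rem=0, completes. Q0=[] Q1=[] Q2=[]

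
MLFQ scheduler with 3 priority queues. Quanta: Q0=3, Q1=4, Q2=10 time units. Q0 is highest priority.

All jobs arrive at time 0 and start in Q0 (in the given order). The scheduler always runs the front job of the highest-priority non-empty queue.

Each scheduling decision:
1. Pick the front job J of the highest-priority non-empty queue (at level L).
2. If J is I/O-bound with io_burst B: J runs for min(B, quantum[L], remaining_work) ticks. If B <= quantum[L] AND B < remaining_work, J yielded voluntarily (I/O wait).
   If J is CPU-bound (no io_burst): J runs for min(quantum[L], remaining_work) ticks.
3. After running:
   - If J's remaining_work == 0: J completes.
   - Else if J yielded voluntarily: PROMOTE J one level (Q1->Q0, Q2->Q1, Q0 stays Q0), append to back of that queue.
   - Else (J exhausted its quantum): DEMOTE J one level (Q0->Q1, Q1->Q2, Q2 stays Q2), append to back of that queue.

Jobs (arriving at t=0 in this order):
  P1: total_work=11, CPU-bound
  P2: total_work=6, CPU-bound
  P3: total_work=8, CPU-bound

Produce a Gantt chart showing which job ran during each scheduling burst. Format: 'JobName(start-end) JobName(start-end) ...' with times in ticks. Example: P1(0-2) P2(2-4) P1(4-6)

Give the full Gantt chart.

t=0-3: P1@Q0 runs 3, rem=8, quantum used, demote→Q1. Q0=[P2,P3] Q1=[P1] Q2=[]
t=3-6: P2@Q0 runs 3, rem=3, quantum used, demote→Q1. Q0=[P3] Q1=[P1,P2] Q2=[]
t=6-9: P3@Q0 runs 3, rem=5, quantum used, demote→Q1. Q0=[] Q1=[P1,P2,P3] Q2=[]
t=9-13: P1@Q1 runs 4, rem=4, quantum used, demote→Q2. Q0=[] Q1=[P2,P3] Q2=[P1]
t=13-16: P2@Q1 runs 3, rem=0, completes. Q0=[] Q1=[P3] Q2=[P1]
t=16-20: P3@Q1 runs 4, rem=1, quantum used, demote→Q2. Q0=[] Q1=[] Q2=[P1,P3]
t=20-24: P1@Q2 runs 4, rem=0, completes. Q0=[] Q1=[] Q2=[P3]
t=24-25: P3@Q2 runs 1, rem=0, completes. Q0=[] Q1=[] Q2=[]

Answer: P1(0-3) P2(3-6) P3(6-9) P1(9-13) P2(13-16) P3(16-20) P1(20-24) P3(24-25)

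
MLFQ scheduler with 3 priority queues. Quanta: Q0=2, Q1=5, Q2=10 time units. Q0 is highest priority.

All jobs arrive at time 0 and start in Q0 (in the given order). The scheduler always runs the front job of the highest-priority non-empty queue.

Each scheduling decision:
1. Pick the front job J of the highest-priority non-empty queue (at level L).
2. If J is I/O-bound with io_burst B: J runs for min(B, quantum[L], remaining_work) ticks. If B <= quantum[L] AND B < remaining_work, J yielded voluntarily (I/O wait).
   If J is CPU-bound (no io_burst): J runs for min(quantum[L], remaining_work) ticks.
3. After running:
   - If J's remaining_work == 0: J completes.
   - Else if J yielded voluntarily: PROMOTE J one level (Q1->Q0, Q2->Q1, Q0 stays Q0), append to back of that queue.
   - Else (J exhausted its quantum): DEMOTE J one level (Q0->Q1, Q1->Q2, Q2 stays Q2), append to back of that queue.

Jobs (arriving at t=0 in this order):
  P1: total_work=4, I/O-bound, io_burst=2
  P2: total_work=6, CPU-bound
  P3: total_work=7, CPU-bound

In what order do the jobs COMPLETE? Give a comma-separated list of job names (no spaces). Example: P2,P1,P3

Answer: P1,P2,P3

Derivation:
t=0-2: P1@Q0 runs 2, rem=2, I/O yield, promote→Q0. Q0=[P2,P3,P1] Q1=[] Q2=[]
t=2-4: P2@Q0 runs 2, rem=4, quantum used, demote→Q1. Q0=[P3,P1] Q1=[P2] Q2=[]
t=4-6: P3@Q0 runs 2, rem=5, quantum used, demote→Q1. Q0=[P1] Q1=[P2,P3] Q2=[]
t=6-8: P1@Q0 runs 2, rem=0, completes. Q0=[] Q1=[P2,P3] Q2=[]
t=8-12: P2@Q1 runs 4, rem=0, completes. Q0=[] Q1=[P3] Q2=[]
t=12-17: P3@Q1 runs 5, rem=0, completes. Q0=[] Q1=[] Q2=[]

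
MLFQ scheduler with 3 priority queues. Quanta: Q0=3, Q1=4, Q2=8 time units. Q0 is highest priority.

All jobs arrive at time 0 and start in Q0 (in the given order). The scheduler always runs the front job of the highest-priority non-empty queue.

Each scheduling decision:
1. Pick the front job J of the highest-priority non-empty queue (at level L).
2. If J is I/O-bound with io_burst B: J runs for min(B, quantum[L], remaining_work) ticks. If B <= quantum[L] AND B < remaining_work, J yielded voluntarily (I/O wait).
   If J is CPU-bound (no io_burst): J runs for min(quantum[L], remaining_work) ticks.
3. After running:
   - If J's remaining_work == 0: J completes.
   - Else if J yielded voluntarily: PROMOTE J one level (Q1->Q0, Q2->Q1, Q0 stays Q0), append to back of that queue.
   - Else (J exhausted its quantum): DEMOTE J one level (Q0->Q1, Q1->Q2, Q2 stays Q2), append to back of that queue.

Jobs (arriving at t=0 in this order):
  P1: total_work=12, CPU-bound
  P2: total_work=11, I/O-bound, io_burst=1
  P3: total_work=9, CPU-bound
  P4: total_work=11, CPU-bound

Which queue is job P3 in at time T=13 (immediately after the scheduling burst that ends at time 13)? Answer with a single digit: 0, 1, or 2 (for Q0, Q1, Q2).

Answer: 1

Derivation:
t=0-3: P1@Q0 runs 3, rem=9, quantum used, demote→Q1. Q0=[P2,P3,P4] Q1=[P1] Q2=[]
t=3-4: P2@Q0 runs 1, rem=10, I/O yield, promote→Q0. Q0=[P3,P4,P2] Q1=[P1] Q2=[]
t=4-7: P3@Q0 runs 3, rem=6, quantum used, demote→Q1. Q0=[P4,P2] Q1=[P1,P3] Q2=[]
t=7-10: P4@Q0 runs 3, rem=8, quantum used, demote→Q1. Q0=[P2] Q1=[P1,P3,P4] Q2=[]
t=10-11: P2@Q0 runs 1, rem=9, I/O yield, promote→Q0. Q0=[P2] Q1=[P1,P3,P4] Q2=[]
t=11-12: P2@Q0 runs 1, rem=8, I/O yield, promote→Q0. Q0=[P2] Q1=[P1,P3,P4] Q2=[]
t=12-13: P2@Q0 runs 1, rem=7, I/O yield, promote→Q0. Q0=[P2] Q1=[P1,P3,P4] Q2=[]
t=13-14: P2@Q0 runs 1, rem=6, I/O yield, promote→Q0. Q0=[P2] Q1=[P1,P3,P4] Q2=[]
t=14-15: P2@Q0 runs 1, rem=5, I/O yield, promote→Q0. Q0=[P2] Q1=[P1,P3,P4] Q2=[]
t=15-16: P2@Q0 runs 1, rem=4, I/O yield, promote→Q0. Q0=[P2] Q1=[P1,P3,P4] Q2=[]
t=16-17: P2@Q0 runs 1, rem=3, I/O yield, promote→Q0. Q0=[P2] Q1=[P1,P3,P4] Q2=[]
t=17-18: P2@Q0 runs 1, rem=2, I/O yield, promote→Q0. Q0=[P2] Q1=[P1,P3,P4] Q2=[]
t=18-19: P2@Q0 runs 1, rem=1, I/O yield, promote→Q0. Q0=[P2] Q1=[P1,P3,P4] Q2=[]
t=19-20: P2@Q0 runs 1, rem=0, completes. Q0=[] Q1=[P1,P3,P4] Q2=[]
t=20-24: P1@Q1 runs 4, rem=5, quantum used, demote→Q2. Q0=[] Q1=[P3,P4] Q2=[P1]
t=24-28: P3@Q1 runs 4, rem=2, quantum used, demote→Q2. Q0=[] Q1=[P4] Q2=[P1,P3]
t=28-32: P4@Q1 runs 4, rem=4, quantum used, demote→Q2. Q0=[] Q1=[] Q2=[P1,P3,P4]
t=32-37: P1@Q2 runs 5, rem=0, completes. Q0=[] Q1=[] Q2=[P3,P4]
t=37-39: P3@Q2 runs 2, rem=0, completes. Q0=[] Q1=[] Q2=[P4]
t=39-43: P4@Q2 runs 4, rem=0, completes. Q0=[] Q1=[] Q2=[]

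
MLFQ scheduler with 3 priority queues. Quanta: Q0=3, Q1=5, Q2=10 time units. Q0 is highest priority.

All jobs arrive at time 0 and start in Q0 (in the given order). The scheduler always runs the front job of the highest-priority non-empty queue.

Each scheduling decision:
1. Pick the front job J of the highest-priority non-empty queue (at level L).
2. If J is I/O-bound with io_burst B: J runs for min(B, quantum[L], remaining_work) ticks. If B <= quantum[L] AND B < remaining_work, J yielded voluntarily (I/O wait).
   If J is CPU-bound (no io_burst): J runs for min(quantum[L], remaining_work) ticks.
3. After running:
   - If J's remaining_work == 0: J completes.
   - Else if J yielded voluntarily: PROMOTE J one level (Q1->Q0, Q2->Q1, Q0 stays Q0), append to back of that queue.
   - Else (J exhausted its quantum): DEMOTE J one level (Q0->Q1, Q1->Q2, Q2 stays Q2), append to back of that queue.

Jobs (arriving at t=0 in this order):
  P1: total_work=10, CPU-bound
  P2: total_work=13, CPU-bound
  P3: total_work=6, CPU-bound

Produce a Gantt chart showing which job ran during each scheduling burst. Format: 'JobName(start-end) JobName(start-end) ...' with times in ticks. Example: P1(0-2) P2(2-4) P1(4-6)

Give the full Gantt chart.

t=0-3: P1@Q0 runs 3, rem=7, quantum used, demote→Q1. Q0=[P2,P3] Q1=[P1] Q2=[]
t=3-6: P2@Q0 runs 3, rem=10, quantum used, demote→Q1. Q0=[P3] Q1=[P1,P2] Q2=[]
t=6-9: P3@Q0 runs 3, rem=3, quantum used, demote→Q1. Q0=[] Q1=[P1,P2,P3] Q2=[]
t=9-14: P1@Q1 runs 5, rem=2, quantum used, demote→Q2. Q0=[] Q1=[P2,P3] Q2=[P1]
t=14-19: P2@Q1 runs 5, rem=5, quantum used, demote→Q2. Q0=[] Q1=[P3] Q2=[P1,P2]
t=19-22: P3@Q1 runs 3, rem=0, completes. Q0=[] Q1=[] Q2=[P1,P2]
t=22-24: P1@Q2 runs 2, rem=0, completes. Q0=[] Q1=[] Q2=[P2]
t=24-29: P2@Q2 runs 5, rem=0, completes. Q0=[] Q1=[] Q2=[]

Answer: P1(0-3) P2(3-6) P3(6-9) P1(9-14) P2(14-19) P3(19-22) P1(22-24) P2(24-29)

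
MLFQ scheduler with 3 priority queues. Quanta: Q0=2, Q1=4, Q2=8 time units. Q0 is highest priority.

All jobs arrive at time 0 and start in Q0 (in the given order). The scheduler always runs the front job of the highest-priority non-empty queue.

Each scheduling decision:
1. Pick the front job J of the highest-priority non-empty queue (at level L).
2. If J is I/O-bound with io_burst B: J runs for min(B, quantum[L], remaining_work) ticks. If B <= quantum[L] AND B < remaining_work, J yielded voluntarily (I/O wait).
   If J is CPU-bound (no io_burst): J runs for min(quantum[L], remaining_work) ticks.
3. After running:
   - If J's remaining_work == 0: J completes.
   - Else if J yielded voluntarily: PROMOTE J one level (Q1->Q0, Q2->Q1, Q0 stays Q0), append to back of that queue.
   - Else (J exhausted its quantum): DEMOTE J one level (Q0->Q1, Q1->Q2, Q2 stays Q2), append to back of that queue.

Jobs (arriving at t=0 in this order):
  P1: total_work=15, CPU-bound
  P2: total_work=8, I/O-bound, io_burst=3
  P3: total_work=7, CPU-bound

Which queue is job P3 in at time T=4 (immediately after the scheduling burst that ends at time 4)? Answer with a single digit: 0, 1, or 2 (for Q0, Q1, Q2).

t=0-2: P1@Q0 runs 2, rem=13, quantum used, demote→Q1. Q0=[P2,P3] Q1=[P1] Q2=[]
t=2-4: P2@Q0 runs 2, rem=6, quantum used, demote→Q1. Q0=[P3] Q1=[P1,P2] Q2=[]
t=4-6: P3@Q0 runs 2, rem=5, quantum used, demote→Q1. Q0=[] Q1=[P1,P2,P3] Q2=[]
t=6-10: P1@Q1 runs 4, rem=9, quantum used, demote→Q2. Q0=[] Q1=[P2,P3] Q2=[P1]
t=10-13: P2@Q1 runs 3, rem=3, I/O yield, promote→Q0. Q0=[P2] Q1=[P3] Q2=[P1]
t=13-15: P2@Q0 runs 2, rem=1, quantum used, demote→Q1. Q0=[] Q1=[P3,P2] Q2=[P1]
t=15-19: P3@Q1 runs 4, rem=1, quantum used, demote→Q2. Q0=[] Q1=[P2] Q2=[P1,P3]
t=19-20: P2@Q1 runs 1, rem=0, completes. Q0=[] Q1=[] Q2=[P1,P3]
t=20-28: P1@Q2 runs 8, rem=1, quantum used, demote→Q2. Q0=[] Q1=[] Q2=[P3,P1]
t=28-29: P3@Q2 runs 1, rem=0, completes. Q0=[] Q1=[] Q2=[P1]
t=29-30: P1@Q2 runs 1, rem=0, completes. Q0=[] Q1=[] Q2=[]

Answer: 0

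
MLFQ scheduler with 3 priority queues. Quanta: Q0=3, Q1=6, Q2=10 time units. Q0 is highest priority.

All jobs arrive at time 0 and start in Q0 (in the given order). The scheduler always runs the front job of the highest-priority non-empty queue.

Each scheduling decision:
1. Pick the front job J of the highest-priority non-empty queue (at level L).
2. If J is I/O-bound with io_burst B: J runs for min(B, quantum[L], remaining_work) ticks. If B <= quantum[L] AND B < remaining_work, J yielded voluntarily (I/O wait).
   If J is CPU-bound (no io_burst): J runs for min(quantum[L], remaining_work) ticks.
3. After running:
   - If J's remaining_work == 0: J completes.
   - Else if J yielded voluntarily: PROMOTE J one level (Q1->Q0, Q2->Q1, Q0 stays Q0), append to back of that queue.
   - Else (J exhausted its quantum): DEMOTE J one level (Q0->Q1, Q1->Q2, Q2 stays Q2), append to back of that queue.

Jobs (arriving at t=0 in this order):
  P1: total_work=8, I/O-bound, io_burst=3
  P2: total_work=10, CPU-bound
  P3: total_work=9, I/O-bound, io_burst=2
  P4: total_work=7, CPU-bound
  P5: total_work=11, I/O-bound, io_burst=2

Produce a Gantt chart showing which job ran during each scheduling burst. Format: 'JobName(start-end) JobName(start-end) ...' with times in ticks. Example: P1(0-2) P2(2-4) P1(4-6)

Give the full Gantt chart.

Answer: P1(0-3) P2(3-6) P3(6-8) P4(8-11) P5(11-13) P1(13-16) P3(16-18) P5(18-20) P1(20-22) P3(22-24) P5(24-26) P3(26-28) P5(28-30) P3(30-31) P5(31-33) P5(33-34) P2(34-40) P4(40-44) P2(44-45)

Derivation:
t=0-3: P1@Q0 runs 3, rem=5, I/O yield, promote→Q0. Q0=[P2,P3,P4,P5,P1] Q1=[] Q2=[]
t=3-6: P2@Q0 runs 3, rem=7, quantum used, demote→Q1. Q0=[P3,P4,P5,P1] Q1=[P2] Q2=[]
t=6-8: P3@Q0 runs 2, rem=7, I/O yield, promote→Q0. Q0=[P4,P5,P1,P3] Q1=[P2] Q2=[]
t=8-11: P4@Q0 runs 3, rem=4, quantum used, demote→Q1. Q0=[P5,P1,P3] Q1=[P2,P4] Q2=[]
t=11-13: P5@Q0 runs 2, rem=9, I/O yield, promote→Q0. Q0=[P1,P3,P5] Q1=[P2,P4] Q2=[]
t=13-16: P1@Q0 runs 3, rem=2, I/O yield, promote→Q0. Q0=[P3,P5,P1] Q1=[P2,P4] Q2=[]
t=16-18: P3@Q0 runs 2, rem=5, I/O yield, promote→Q0. Q0=[P5,P1,P3] Q1=[P2,P4] Q2=[]
t=18-20: P5@Q0 runs 2, rem=7, I/O yield, promote→Q0. Q0=[P1,P3,P5] Q1=[P2,P4] Q2=[]
t=20-22: P1@Q0 runs 2, rem=0, completes. Q0=[P3,P5] Q1=[P2,P4] Q2=[]
t=22-24: P3@Q0 runs 2, rem=3, I/O yield, promote→Q0. Q0=[P5,P3] Q1=[P2,P4] Q2=[]
t=24-26: P5@Q0 runs 2, rem=5, I/O yield, promote→Q0. Q0=[P3,P5] Q1=[P2,P4] Q2=[]
t=26-28: P3@Q0 runs 2, rem=1, I/O yield, promote→Q0. Q0=[P5,P3] Q1=[P2,P4] Q2=[]
t=28-30: P5@Q0 runs 2, rem=3, I/O yield, promote→Q0. Q0=[P3,P5] Q1=[P2,P4] Q2=[]
t=30-31: P3@Q0 runs 1, rem=0, completes. Q0=[P5] Q1=[P2,P4] Q2=[]
t=31-33: P5@Q0 runs 2, rem=1, I/O yield, promote→Q0. Q0=[P5] Q1=[P2,P4] Q2=[]
t=33-34: P5@Q0 runs 1, rem=0, completes. Q0=[] Q1=[P2,P4] Q2=[]
t=34-40: P2@Q1 runs 6, rem=1, quantum used, demote→Q2. Q0=[] Q1=[P4] Q2=[P2]
t=40-44: P4@Q1 runs 4, rem=0, completes. Q0=[] Q1=[] Q2=[P2]
t=44-45: P2@Q2 runs 1, rem=0, completes. Q0=[] Q1=[] Q2=[]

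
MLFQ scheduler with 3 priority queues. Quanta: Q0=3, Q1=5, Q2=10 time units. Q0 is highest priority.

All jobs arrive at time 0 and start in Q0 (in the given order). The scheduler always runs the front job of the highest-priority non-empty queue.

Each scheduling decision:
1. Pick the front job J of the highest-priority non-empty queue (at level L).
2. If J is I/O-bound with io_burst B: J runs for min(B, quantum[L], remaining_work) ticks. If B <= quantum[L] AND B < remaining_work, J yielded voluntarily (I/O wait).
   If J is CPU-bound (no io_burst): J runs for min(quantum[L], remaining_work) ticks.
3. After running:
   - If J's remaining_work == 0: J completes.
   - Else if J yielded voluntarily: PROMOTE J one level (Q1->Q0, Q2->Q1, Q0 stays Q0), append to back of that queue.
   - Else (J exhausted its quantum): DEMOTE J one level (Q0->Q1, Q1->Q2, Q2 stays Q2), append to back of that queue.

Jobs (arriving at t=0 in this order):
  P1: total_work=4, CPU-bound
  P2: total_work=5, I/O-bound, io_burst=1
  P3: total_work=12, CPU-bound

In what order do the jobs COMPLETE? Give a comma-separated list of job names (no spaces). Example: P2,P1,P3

Answer: P2,P1,P3

Derivation:
t=0-3: P1@Q0 runs 3, rem=1, quantum used, demote→Q1. Q0=[P2,P3] Q1=[P1] Q2=[]
t=3-4: P2@Q0 runs 1, rem=4, I/O yield, promote→Q0. Q0=[P3,P2] Q1=[P1] Q2=[]
t=4-7: P3@Q0 runs 3, rem=9, quantum used, demote→Q1. Q0=[P2] Q1=[P1,P3] Q2=[]
t=7-8: P2@Q0 runs 1, rem=3, I/O yield, promote→Q0. Q0=[P2] Q1=[P1,P3] Q2=[]
t=8-9: P2@Q0 runs 1, rem=2, I/O yield, promote→Q0. Q0=[P2] Q1=[P1,P3] Q2=[]
t=9-10: P2@Q0 runs 1, rem=1, I/O yield, promote→Q0. Q0=[P2] Q1=[P1,P3] Q2=[]
t=10-11: P2@Q0 runs 1, rem=0, completes. Q0=[] Q1=[P1,P3] Q2=[]
t=11-12: P1@Q1 runs 1, rem=0, completes. Q0=[] Q1=[P3] Q2=[]
t=12-17: P3@Q1 runs 5, rem=4, quantum used, demote→Q2. Q0=[] Q1=[] Q2=[P3]
t=17-21: P3@Q2 runs 4, rem=0, completes. Q0=[] Q1=[] Q2=[]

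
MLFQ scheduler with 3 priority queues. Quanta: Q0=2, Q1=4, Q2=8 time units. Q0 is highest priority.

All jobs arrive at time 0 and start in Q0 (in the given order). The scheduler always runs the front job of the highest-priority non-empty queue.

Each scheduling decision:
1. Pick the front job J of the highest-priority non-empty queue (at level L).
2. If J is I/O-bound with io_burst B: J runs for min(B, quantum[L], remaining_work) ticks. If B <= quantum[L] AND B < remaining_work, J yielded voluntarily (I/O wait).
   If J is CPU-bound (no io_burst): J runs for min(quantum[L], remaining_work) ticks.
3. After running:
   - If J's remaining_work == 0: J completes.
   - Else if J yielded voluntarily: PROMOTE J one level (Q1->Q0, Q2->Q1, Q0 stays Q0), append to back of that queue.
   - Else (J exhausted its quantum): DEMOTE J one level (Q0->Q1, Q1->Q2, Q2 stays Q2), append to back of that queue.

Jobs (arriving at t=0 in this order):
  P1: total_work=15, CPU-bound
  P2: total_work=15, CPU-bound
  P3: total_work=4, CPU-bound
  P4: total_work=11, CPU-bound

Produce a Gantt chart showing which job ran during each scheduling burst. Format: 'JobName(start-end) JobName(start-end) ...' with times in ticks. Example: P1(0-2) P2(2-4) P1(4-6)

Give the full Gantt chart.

t=0-2: P1@Q0 runs 2, rem=13, quantum used, demote→Q1. Q0=[P2,P3,P4] Q1=[P1] Q2=[]
t=2-4: P2@Q0 runs 2, rem=13, quantum used, demote→Q1. Q0=[P3,P4] Q1=[P1,P2] Q2=[]
t=4-6: P3@Q0 runs 2, rem=2, quantum used, demote→Q1. Q0=[P4] Q1=[P1,P2,P3] Q2=[]
t=6-8: P4@Q0 runs 2, rem=9, quantum used, demote→Q1. Q0=[] Q1=[P1,P2,P3,P4] Q2=[]
t=8-12: P1@Q1 runs 4, rem=9, quantum used, demote→Q2. Q0=[] Q1=[P2,P3,P4] Q2=[P1]
t=12-16: P2@Q1 runs 4, rem=9, quantum used, demote→Q2. Q0=[] Q1=[P3,P4] Q2=[P1,P2]
t=16-18: P3@Q1 runs 2, rem=0, completes. Q0=[] Q1=[P4] Q2=[P1,P2]
t=18-22: P4@Q1 runs 4, rem=5, quantum used, demote→Q2. Q0=[] Q1=[] Q2=[P1,P2,P4]
t=22-30: P1@Q2 runs 8, rem=1, quantum used, demote→Q2. Q0=[] Q1=[] Q2=[P2,P4,P1]
t=30-38: P2@Q2 runs 8, rem=1, quantum used, demote→Q2. Q0=[] Q1=[] Q2=[P4,P1,P2]
t=38-43: P4@Q2 runs 5, rem=0, completes. Q0=[] Q1=[] Q2=[P1,P2]
t=43-44: P1@Q2 runs 1, rem=0, completes. Q0=[] Q1=[] Q2=[P2]
t=44-45: P2@Q2 runs 1, rem=0, completes. Q0=[] Q1=[] Q2=[]

Answer: P1(0-2) P2(2-4) P3(4-6) P4(6-8) P1(8-12) P2(12-16) P3(16-18) P4(18-22) P1(22-30) P2(30-38) P4(38-43) P1(43-44) P2(44-45)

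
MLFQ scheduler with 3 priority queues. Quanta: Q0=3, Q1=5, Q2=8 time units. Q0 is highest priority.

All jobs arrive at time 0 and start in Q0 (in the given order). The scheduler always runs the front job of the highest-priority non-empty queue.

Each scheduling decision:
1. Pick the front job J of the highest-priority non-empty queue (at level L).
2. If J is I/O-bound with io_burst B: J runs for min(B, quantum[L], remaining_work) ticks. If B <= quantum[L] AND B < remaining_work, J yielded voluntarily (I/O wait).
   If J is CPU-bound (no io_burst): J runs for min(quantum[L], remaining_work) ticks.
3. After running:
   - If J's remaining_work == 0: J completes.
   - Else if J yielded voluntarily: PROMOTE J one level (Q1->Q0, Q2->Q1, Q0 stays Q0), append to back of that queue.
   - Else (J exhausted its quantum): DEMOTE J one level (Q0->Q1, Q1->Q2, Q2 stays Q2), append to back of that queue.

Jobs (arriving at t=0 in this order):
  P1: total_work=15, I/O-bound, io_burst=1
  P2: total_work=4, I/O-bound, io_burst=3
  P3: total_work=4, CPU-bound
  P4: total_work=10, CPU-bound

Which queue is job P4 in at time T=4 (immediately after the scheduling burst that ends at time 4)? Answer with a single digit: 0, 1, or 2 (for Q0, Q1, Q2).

t=0-1: P1@Q0 runs 1, rem=14, I/O yield, promote→Q0. Q0=[P2,P3,P4,P1] Q1=[] Q2=[]
t=1-4: P2@Q0 runs 3, rem=1, I/O yield, promote→Q0. Q0=[P3,P4,P1,P2] Q1=[] Q2=[]
t=4-7: P3@Q0 runs 3, rem=1, quantum used, demote→Q1. Q0=[P4,P1,P2] Q1=[P3] Q2=[]
t=7-10: P4@Q0 runs 3, rem=7, quantum used, demote→Q1. Q0=[P1,P2] Q1=[P3,P4] Q2=[]
t=10-11: P1@Q0 runs 1, rem=13, I/O yield, promote→Q0. Q0=[P2,P1] Q1=[P3,P4] Q2=[]
t=11-12: P2@Q0 runs 1, rem=0, completes. Q0=[P1] Q1=[P3,P4] Q2=[]
t=12-13: P1@Q0 runs 1, rem=12, I/O yield, promote→Q0. Q0=[P1] Q1=[P3,P4] Q2=[]
t=13-14: P1@Q0 runs 1, rem=11, I/O yield, promote→Q0. Q0=[P1] Q1=[P3,P4] Q2=[]
t=14-15: P1@Q0 runs 1, rem=10, I/O yield, promote→Q0. Q0=[P1] Q1=[P3,P4] Q2=[]
t=15-16: P1@Q0 runs 1, rem=9, I/O yield, promote→Q0. Q0=[P1] Q1=[P3,P4] Q2=[]
t=16-17: P1@Q0 runs 1, rem=8, I/O yield, promote→Q0. Q0=[P1] Q1=[P3,P4] Q2=[]
t=17-18: P1@Q0 runs 1, rem=7, I/O yield, promote→Q0. Q0=[P1] Q1=[P3,P4] Q2=[]
t=18-19: P1@Q0 runs 1, rem=6, I/O yield, promote→Q0. Q0=[P1] Q1=[P3,P4] Q2=[]
t=19-20: P1@Q0 runs 1, rem=5, I/O yield, promote→Q0. Q0=[P1] Q1=[P3,P4] Q2=[]
t=20-21: P1@Q0 runs 1, rem=4, I/O yield, promote→Q0. Q0=[P1] Q1=[P3,P4] Q2=[]
t=21-22: P1@Q0 runs 1, rem=3, I/O yield, promote→Q0. Q0=[P1] Q1=[P3,P4] Q2=[]
t=22-23: P1@Q0 runs 1, rem=2, I/O yield, promote→Q0. Q0=[P1] Q1=[P3,P4] Q2=[]
t=23-24: P1@Q0 runs 1, rem=1, I/O yield, promote→Q0. Q0=[P1] Q1=[P3,P4] Q2=[]
t=24-25: P1@Q0 runs 1, rem=0, completes. Q0=[] Q1=[P3,P4] Q2=[]
t=25-26: P3@Q1 runs 1, rem=0, completes. Q0=[] Q1=[P4] Q2=[]
t=26-31: P4@Q1 runs 5, rem=2, quantum used, demote→Q2. Q0=[] Q1=[] Q2=[P4]
t=31-33: P4@Q2 runs 2, rem=0, completes. Q0=[] Q1=[] Q2=[]

Answer: 0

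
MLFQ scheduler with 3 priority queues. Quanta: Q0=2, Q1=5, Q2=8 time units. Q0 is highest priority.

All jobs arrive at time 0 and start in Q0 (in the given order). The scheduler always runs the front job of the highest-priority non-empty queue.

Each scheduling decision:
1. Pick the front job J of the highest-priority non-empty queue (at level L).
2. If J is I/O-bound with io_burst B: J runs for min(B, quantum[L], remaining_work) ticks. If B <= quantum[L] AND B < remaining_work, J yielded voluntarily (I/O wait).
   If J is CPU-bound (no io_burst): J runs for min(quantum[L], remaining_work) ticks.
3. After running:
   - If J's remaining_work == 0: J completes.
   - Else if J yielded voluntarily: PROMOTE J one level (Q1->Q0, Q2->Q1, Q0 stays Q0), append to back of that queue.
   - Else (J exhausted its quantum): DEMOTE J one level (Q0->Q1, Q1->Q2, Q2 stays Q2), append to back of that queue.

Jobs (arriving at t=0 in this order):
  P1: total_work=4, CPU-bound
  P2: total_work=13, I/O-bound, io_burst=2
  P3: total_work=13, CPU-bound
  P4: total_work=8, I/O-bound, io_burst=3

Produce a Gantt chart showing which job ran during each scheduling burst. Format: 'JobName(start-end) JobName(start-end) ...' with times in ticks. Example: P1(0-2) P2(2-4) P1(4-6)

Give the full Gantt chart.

t=0-2: P1@Q0 runs 2, rem=2, quantum used, demote→Q1. Q0=[P2,P3,P4] Q1=[P1] Q2=[]
t=2-4: P2@Q0 runs 2, rem=11, I/O yield, promote→Q0. Q0=[P3,P4,P2] Q1=[P1] Q2=[]
t=4-6: P3@Q0 runs 2, rem=11, quantum used, demote→Q1. Q0=[P4,P2] Q1=[P1,P3] Q2=[]
t=6-8: P4@Q0 runs 2, rem=6, quantum used, demote→Q1. Q0=[P2] Q1=[P1,P3,P4] Q2=[]
t=8-10: P2@Q0 runs 2, rem=9, I/O yield, promote→Q0. Q0=[P2] Q1=[P1,P3,P4] Q2=[]
t=10-12: P2@Q0 runs 2, rem=7, I/O yield, promote→Q0. Q0=[P2] Q1=[P1,P3,P4] Q2=[]
t=12-14: P2@Q0 runs 2, rem=5, I/O yield, promote→Q0. Q0=[P2] Q1=[P1,P3,P4] Q2=[]
t=14-16: P2@Q0 runs 2, rem=3, I/O yield, promote→Q0. Q0=[P2] Q1=[P1,P3,P4] Q2=[]
t=16-18: P2@Q0 runs 2, rem=1, I/O yield, promote→Q0. Q0=[P2] Q1=[P1,P3,P4] Q2=[]
t=18-19: P2@Q0 runs 1, rem=0, completes. Q0=[] Q1=[P1,P3,P4] Q2=[]
t=19-21: P1@Q1 runs 2, rem=0, completes. Q0=[] Q1=[P3,P4] Q2=[]
t=21-26: P3@Q1 runs 5, rem=6, quantum used, demote→Q2. Q0=[] Q1=[P4] Q2=[P3]
t=26-29: P4@Q1 runs 3, rem=3, I/O yield, promote→Q0. Q0=[P4] Q1=[] Q2=[P3]
t=29-31: P4@Q0 runs 2, rem=1, quantum used, demote→Q1. Q0=[] Q1=[P4] Q2=[P3]
t=31-32: P4@Q1 runs 1, rem=0, completes. Q0=[] Q1=[] Q2=[P3]
t=32-38: P3@Q2 runs 6, rem=0, completes. Q0=[] Q1=[] Q2=[]

Answer: P1(0-2) P2(2-4) P3(4-6) P4(6-8) P2(8-10) P2(10-12) P2(12-14) P2(14-16) P2(16-18) P2(18-19) P1(19-21) P3(21-26) P4(26-29) P4(29-31) P4(31-32) P3(32-38)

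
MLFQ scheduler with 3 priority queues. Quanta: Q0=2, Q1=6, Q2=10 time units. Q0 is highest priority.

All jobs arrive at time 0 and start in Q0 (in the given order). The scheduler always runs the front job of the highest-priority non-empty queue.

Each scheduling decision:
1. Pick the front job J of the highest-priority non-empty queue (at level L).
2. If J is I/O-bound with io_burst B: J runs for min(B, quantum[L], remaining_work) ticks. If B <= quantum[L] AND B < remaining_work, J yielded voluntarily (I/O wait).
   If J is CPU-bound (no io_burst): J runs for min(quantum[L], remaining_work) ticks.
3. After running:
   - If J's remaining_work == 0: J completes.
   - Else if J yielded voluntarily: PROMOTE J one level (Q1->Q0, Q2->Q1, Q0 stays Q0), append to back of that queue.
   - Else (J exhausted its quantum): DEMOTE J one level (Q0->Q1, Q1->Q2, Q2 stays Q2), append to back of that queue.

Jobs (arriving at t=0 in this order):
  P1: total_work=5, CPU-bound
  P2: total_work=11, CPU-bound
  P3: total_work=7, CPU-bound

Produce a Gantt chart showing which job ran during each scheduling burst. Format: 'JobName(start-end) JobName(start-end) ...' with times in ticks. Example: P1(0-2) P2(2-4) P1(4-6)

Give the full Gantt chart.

t=0-2: P1@Q0 runs 2, rem=3, quantum used, demote→Q1. Q0=[P2,P3] Q1=[P1] Q2=[]
t=2-4: P2@Q0 runs 2, rem=9, quantum used, demote→Q1. Q0=[P3] Q1=[P1,P2] Q2=[]
t=4-6: P3@Q0 runs 2, rem=5, quantum used, demote→Q1. Q0=[] Q1=[P1,P2,P3] Q2=[]
t=6-9: P1@Q1 runs 3, rem=0, completes. Q0=[] Q1=[P2,P3] Q2=[]
t=9-15: P2@Q1 runs 6, rem=3, quantum used, demote→Q2. Q0=[] Q1=[P3] Q2=[P2]
t=15-20: P3@Q1 runs 5, rem=0, completes. Q0=[] Q1=[] Q2=[P2]
t=20-23: P2@Q2 runs 3, rem=0, completes. Q0=[] Q1=[] Q2=[]

Answer: P1(0-2) P2(2-4) P3(4-6) P1(6-9) P2(9-15) P3(15-20) P2(20-23)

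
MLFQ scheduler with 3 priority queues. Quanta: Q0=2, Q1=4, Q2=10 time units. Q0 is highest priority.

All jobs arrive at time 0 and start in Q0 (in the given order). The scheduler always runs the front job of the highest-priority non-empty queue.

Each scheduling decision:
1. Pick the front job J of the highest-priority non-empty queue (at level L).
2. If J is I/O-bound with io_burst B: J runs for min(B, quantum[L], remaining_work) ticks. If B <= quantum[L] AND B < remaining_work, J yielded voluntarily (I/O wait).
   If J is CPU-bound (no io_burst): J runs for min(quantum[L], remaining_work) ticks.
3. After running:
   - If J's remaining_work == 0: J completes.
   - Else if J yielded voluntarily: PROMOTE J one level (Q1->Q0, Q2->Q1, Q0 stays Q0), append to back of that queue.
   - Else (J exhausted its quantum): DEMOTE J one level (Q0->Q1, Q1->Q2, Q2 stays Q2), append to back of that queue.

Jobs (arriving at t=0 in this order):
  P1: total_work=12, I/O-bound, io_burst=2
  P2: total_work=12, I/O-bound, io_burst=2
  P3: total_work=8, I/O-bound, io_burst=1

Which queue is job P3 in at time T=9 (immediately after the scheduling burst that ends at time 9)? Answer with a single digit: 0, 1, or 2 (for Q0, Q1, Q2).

Answer: 0

Derivation:
t=0-2: P1@Q0 runs 2, rem=10, I/O yield, promote→Q0. Q0=[P2,P3,P1] Q1=[] Q2=[]
t=2-4: P2@Q0 runs 2, rem=10, I/O yield, promote→Q0. Q0=[P3,P1,P2] Q1=[] Q2=[]
t=4-5: P3@Q0 runs 1, rem=7, I/O yield, promote→Q0. Q0=[P1,P2,P3] Q1=[] Q2=[]
t=5-7: P1@Q0 runs 2, rem=8, I/O yield, promote→Q0. Q0=[P2,P3,P1] Q1=[] Q2=[]
t=7-9: P2@Q0 runs 2, rem=8, I/O yield, promote→Q0. Q0=[P3,P1,P2] Q1=[] Q2=[]
t=9-10: P3@Q0 runs 1, rem=6, I/O yield, promote→Q0. Q0=[P1,P2,P3] Q1=[] Q2=[]
t=10-12: P1@Q0 runs 2, rem=6, I/O yield, promote→Q0. Q0=[P2,P3,P1] Q1=[] Q2=[]
t=12-14: P2@Q0 runs 2, rem=6, I/O yield, promote→Q0. Q0=[P3,P1,P2] Q1=[] Q2=[]
t=14-15: P3@Q0 runs 1, rem=5, I/O yield, promote→Q0. Q0=[P1,P2,P3] Q1=[] Q2=[]
t=15-17: P1@Q0 runs 2, rem=4, I/O yield, promote→Q0. Q0=[P2,P3,P1] Q1=[] Q2=[]
t=17-19: P2@Q0 runs 2, rem=4, I/O yield, promote→Q0. Q0=[P3,P1,P2] Q1=[] Q2=[]
t=19-20: P3@Q0 runs 1, rem=4, I/O yield, promote→Q0. Q0=[P1,P2,P3] Q1=[] Q2=[]
t=20-22: P1@Q0 runs 2, rem=2, I/O yield, promote→Q0. Q0=[P2,P3,P1] Q1=[] Q2=[]
t=22-24: P2@Q0 runs 2, rem=2, I/O yield, promote→Q0. Q0=[P3,P1,P2] Q1=[] Q2=[]
t=24-25: P3@Q0 runs 1, rem=3, I/O yield, promote→Q0. Q0=[P1,P2,P3] Q1=[] Q2=[]
t=25-27: P1@Q0 runs 2, rem=0, completes. Q0=[P2,P3] Q1=[] Q2=[]
t=27-29: P2@Q0 runs 2, rem=0, completes. Q0=[P3] Q1=[] Q2=[]
t=29-30: P3@Q0 runs 1, rem=2, I/O yield, promote→Q0. Q0=[P3] Q1=[] Q2=[]
t=30-31: P3@Q0 runs 1, rem=1, I/O yield, promote→Q0. Q0=[P3] Q1=[] Q2=[]
t=31-32: P3@Q0 runs 1, rem=0, completes. Q0=[] Q1=[] Q2=[]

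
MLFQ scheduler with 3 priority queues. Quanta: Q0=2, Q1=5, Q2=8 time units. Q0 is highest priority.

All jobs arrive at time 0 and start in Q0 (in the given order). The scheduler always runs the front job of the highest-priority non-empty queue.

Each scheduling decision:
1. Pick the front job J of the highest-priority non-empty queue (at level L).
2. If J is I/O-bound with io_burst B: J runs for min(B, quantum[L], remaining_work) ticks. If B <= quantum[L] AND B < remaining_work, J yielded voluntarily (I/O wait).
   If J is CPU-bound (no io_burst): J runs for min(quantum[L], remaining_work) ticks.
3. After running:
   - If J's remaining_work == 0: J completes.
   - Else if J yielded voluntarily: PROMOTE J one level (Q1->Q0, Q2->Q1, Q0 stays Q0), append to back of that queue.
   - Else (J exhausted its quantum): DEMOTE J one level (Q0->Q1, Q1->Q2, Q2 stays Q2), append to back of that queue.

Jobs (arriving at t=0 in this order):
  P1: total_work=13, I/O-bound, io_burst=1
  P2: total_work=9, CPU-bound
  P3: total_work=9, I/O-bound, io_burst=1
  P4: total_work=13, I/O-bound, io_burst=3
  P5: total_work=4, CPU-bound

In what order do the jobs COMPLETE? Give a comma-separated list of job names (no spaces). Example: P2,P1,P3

t=0-1: P1@Q0 runs 1, rem=12, I/O yield, promote→Q0. Q0=[P2,P3,P4,P5,P1] Q1=[] Q2=[]
t=1-3: P2@Q0 runs 2, rem=7, quantum used, demote→Q1. Q0=[P3,P4,P5,P1] Q1=[P2] Q2=[]
t=3-4: P3@Q0 runs 1, rem=8, I/O yield, promote→Q0. Q0=[P4,P5,P1,P3] Q1=[P2] Q2=[]
t=4-6: P4@Q0 runs 2, rem=11, quantum used, demote→Q1. Q0=[P5,P1,P3] Q1=[P2,P4] Q2=[]
t=6-8: P5@Q0 runs 2, rem=2, quantum used, demote→Q1. Q0=[P1,P3] Q1=[P2,P4,P5] Q2=[]
t=8-9: P1@Q0 runs 1, rem=11, I/O yield, promote→Q0. Q0=[P3,P1] Q1=[P2,P4,P5] Q2=[]
t=9-10: P3@Q0 runs 1, rem=7, I/O yield, promote→Q0. Q0=[P1,P3] Q1=[P2,P4,P5] Q2=[]
t=10-11: P1@Q0 runs 1, rem=10, I/O yield, promote→Q0. Q0=[P3,P1] Q1=[P2,P4,P5] Q2=[]
t=11-12: P3@Q0 runs 1, rem=6, I/O yield, promote→Q0. Q0=[P1,P3] Q1=[P2,P4,P5] Q2=[]
t=12-13: P1@Q0 runs 1, rem=9, I/O yield, promote→Q0. Q0=[P3,P1] Q1=[P2,P4,P5] Q2=[]
t=13-14: P3@Q0 runs 1, rem=5, I/O yield, promote→Q0. Q0=[P1,P3] Q1=[P2,P4,P5] Q2=[]
t=14-15: P1@Q0 runs 1, rem=8, I/O yield, promote→Q0. Q0=[P3,P1] Q1=[P2,P4,P5] Q2=[]
t=15-16: P3@Q0 runs 1, rem=4, I/O yield, promote→Q0. Q0=[P1,P3] Q1=[P2,P4,P5] Q2=[]
t=16-17: P1@Q0 runs 1, rem=7, I/O yield, promote→Q0. Q0=[P3,P1] Q1=[P2,P4,P5] Q2=[]
t=17-18: P3@Q0 runs 1, rem=3, I/O yield, promote→Q0. Q0=[P1,P3] Q1=[P2,P4,P5] Q2=[]
t=18-19: P1@Q0 runs 1, rem=6, I/O yield, promote→Q0. Q0=[P3,P1] Q1=[P2,P4,P5] Q2=[]
t=19-20: P3@Q0 runs 1, rem=2, I/O yield, promote→Q0. Q0=[P1,P3] Q1=[P2,P4,P5] Q2=[]
t=20-21: P1@Q0 runs 1, rem=5, I/O yield, promote→Q0. Q0=[P3,P1] Q1=[P2,P4,P5] Q2=[]
t=21-22: P3@Q0 runs 1, rem=1, I/O yield, promote→Q0. Q0=[P1,P3] Q1=[P2,P4,P5] Q2=[]
t=22-23: P1@Q0 runs 1, rem=4, I/O yield, promote→Q0. Q0=[P3,P1] Q1=[P2,P4,P5] Q2=[]
t=23-24: P3@Q0 runs 1, rem=0, completes. Q0=[P1] Q1=[P2,P4,P5] Q2=[]
t=24-25: P1@Q0 runs 1, rem=3, I/O yield, promote→Q0. Q0=[P1] Q1=[P2,P4,P5] Q2=[]
t=25-26: P1@Q0 runs 1, rem=2, I/O yield, promote→Q0. Q0=[P1] Q1=[P2,P4,P5] Q2=[]
t=26-27: P1@Q0 runs 1, rem=1, I/O yield, promote→Q0. Q0=[P1] Q1=[P2,P4,P5] Q2=[]
t=27-28: P1@Q0 runs 1, rem=0, completes. Q0=[] Q1=[P2,P4,P5] Q2=[]
t=28-33: P2@Q1 runs 5, rem=2, quantum used, demote→Q2. Q0=[] Q1=[P4,P5] Q2=[P2]
t=33-36: P4@Q1 runs 3, rem=8, I/O yield, promote→Q0. Q0=[P4] Q1=[P5] Q2=[P2]
t=36-38: P4@Q0 runs 2, rem=6, quantum used, demote→Q1. Q0=[] Q1=[P5,P4] Q2=[P2]
t=38-40: P5@Q1 runs 2, rem=0, completes. Q0=[] Q1=[P4] Q2=[P2]
t=40-43: P4@Q1 runs 3, rem=3, I/O yield, promote→Q0. Q0=[P4] Q1=[] Q2=[P2]
t=43-45: P4@Q0 runs 2, rem=1, quantum used, demote→Q1. Q0=[] Q1=[P4] Q2=[P2]
t=45-46: P4@Q1 runs 1, rem=0, completes. Q0=[] Q1=[] Q2=[P2]
t=46-48: P2@Q2 runs 2, rem=0, completes. Q0=[] Q1=[] Q2=[]

Answer: P3,P1,P5,P4,P2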